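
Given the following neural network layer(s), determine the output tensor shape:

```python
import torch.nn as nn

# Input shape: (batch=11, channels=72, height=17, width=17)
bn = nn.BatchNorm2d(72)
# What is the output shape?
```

Input: (11, 72, 17, 17) -> Output: (11, 72, 17, 17)

Answer: (11, 72, 17, 17)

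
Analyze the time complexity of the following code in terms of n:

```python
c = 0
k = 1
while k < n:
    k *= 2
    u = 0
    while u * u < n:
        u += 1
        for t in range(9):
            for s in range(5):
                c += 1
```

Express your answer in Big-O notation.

Each loop level contributes: log n × √n × 1 × 1. Multiplying the contributions gives O(√n log n).

Answer: O(√n log n)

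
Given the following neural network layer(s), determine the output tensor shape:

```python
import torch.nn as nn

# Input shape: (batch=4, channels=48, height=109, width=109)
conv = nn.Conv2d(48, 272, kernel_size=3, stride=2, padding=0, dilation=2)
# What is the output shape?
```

Input: (4, 48, 109, 109) -> Output: (4, 272, 53, 53)

Answer: (4, 272, 53, 53)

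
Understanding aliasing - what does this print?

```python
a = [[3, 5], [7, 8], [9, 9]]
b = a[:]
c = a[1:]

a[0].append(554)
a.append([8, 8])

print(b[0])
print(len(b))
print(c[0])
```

Key concept: slice with nested mutation.
Step by step:
`a = [[3, 5], [7, 8], [9, 9]]` → a = [[3, 5], [7, 8], [9, 9]]
`b = a[:]` → b = [[3, 5], [7, 8], [9, 9]]
`c = a[1:]` → c = [[7, 8], [9, 9]]
`a[0].append(554)` → a = [[3, 5, 554], [7, 8], [9, 9]]; b = [[3, 5, 554], [7, 8], [9, 9]]
`a.append([8, 8])` → a = [[3, 5, 554], [7, 8], [9, 9], [8, 8]]
`print(b[0])` → prints [3, 5, 554]
`print(len(b))` → prints 3
`print(c[0])` → prints [7, 8]

Answer:
[3, 5, 554]
3
[7, 8]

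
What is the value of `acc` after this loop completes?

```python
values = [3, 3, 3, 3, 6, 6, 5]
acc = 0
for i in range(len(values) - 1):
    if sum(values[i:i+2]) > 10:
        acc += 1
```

Count windows with sum > 10
`acc` takes the values: 0 → 1 → 2

Answer: 2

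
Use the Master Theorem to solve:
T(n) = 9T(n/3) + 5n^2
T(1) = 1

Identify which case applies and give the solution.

a=9, b=3, f(n)=5n^2. log_3(9) = 2. Since c=2 = 2, Case 2 applies: T(n) = Θ(n^log_b(a) · log n) = O(n^2 log n).

Answer: O(n^2 log n) - Case 2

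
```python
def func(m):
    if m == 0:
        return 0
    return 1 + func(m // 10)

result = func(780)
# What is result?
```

Count of digits of 780: 3

Answer: 3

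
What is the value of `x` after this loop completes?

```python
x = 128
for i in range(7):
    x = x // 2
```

Halve 7 times: 128 // 2^7 = 1
`x` takes the values: 128 → 64 → 32 → 16 → 8 → 4 → 2 → 1

Answer: 1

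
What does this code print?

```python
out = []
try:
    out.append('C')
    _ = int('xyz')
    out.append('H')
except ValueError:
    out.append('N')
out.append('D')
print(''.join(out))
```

Execution trace: 'C' (try body) → 'N' (except ValueError) → 'D' (after the try/except). Output: CND

Answer: CND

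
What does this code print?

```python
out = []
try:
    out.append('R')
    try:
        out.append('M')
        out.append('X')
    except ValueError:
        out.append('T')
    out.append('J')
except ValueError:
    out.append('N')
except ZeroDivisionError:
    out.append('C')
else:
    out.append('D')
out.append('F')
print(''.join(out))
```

Execution trace: 'R' (try body) → 'M' (inner try body) → 'X' (inner try body, no exception) → 'J' (try body, no exception) → 'D' (else) → 'F' (after the try/except). Output: RMXJDF

Answer: RMXJDF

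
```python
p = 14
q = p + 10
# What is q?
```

Trace:
`p = 14` → p = 14
`q = p + 10` → q = 24
So q = 24

Answer: 24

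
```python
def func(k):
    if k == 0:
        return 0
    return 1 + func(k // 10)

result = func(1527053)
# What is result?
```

Count of digits of 1527053: 7

Answer: 7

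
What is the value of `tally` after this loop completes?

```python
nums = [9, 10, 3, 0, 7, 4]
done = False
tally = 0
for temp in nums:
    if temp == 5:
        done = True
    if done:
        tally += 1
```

Count elements after first 5 in [9, 10, 3, 0, 7, 4]
`tally` takes the values: 0

Answer: 0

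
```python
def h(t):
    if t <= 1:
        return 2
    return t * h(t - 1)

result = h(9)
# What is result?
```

h(9) = 9 * 8 * 7 * 6 * 5 * 4 * 3 * 2 * 2 = 725760

Answer: 725760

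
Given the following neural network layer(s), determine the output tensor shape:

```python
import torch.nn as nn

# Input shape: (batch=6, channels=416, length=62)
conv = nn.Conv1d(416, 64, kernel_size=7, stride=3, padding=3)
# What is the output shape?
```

Input: (6, 416, 62) -> Output: (6, 64, 21)

Answer: (6, 64, 21)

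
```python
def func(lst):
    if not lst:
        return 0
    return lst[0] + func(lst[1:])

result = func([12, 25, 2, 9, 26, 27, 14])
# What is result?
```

12 + 25 + 2 + 9 + 26 + 27 + 14 + 0 = 115

Answer: 115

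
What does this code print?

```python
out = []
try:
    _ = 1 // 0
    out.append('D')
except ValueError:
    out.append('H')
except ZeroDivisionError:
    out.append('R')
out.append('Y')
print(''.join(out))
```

Execution trace: 'R' (except ZeroDivisionError) → 'Y' (after the try/except). Output: RY

Answer: RY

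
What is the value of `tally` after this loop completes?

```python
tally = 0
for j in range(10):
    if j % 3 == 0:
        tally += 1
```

Count numbers divisible by 3 in range(10)
`tally` takes the values: 0 → 1 → 2 → 3 → 4

Answer: 4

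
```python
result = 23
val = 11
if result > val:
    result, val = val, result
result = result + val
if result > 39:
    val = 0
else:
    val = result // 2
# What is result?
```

Trace:
`result = 23` → result = 23
`val = 11` → val = 11
`if result > val: ...` → result > val is True → result = 11; val = 23
`result = result + val` → result = 34
`if result > 39: ...` → result > 39 is False, take else branch → val = 17
So result = 34

Answer: 34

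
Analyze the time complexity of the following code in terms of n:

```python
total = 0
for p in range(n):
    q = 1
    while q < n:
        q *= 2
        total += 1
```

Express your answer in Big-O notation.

Each loop level contributes: n × log n. Multiplying the contributions gives O(n log n).

Answer: O(n log n)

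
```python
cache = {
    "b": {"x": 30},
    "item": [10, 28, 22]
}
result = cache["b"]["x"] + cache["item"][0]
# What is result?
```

Trace:
`cache = { ...` → cache = {'b': {'x': 30}, 'item': [10, 28, 22]}
`result = cache["b"]["x"] + cache["item"][0]` → result = 40
So result = 40

Answer: 40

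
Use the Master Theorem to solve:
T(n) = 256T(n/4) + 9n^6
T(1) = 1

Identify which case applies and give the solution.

a=256, b=4, f(n)=9n^6. log_4(256) = 4. Since c=6 > 4 and the regularity condition holds (256(n/4)^6 = (256/4^6)n^6 with 256/4^6 < 1), Case 3 applies: T(n) = Θ(f(n)) = O(n^6).

Answer: O(n^6) - Case 3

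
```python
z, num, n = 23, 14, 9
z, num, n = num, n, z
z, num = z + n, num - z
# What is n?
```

Trace:
`z, num, n = 23, 14, 9` → z = 23; num = 14; n = 9
`z, num, n = num, n, z` → z = 14; num = 9; n = 23
`z, num = z + n, num - z` → z = 37; num = -5
So n = 23

Answer: 23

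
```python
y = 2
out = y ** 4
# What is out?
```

Trace:
`y = 2` → y = 2
`out = y ** 4` → out = 16
So out = 16

Answer: 16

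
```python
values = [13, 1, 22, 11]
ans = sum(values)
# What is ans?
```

Trace:
`values = [13, 1, 22, 11]` → values = [13, 1, 22, 11]
`ans = sum(values)` → ans = 47
So ans = 47

Answer: 47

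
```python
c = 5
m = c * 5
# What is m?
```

Trace:
`c = 5` → c = 5
`m = c * 5` → m = 25
So m = 25

Answer: 25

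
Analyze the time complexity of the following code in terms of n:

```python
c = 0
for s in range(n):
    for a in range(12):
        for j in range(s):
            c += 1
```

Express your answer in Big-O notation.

Each loop level contributes: n × 1 × n. Multiplying the contributions gives O(n^2).

Answer: O(n^2)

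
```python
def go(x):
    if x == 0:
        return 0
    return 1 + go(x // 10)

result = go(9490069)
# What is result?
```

Count of digits of 9490069: 7

Answer: 7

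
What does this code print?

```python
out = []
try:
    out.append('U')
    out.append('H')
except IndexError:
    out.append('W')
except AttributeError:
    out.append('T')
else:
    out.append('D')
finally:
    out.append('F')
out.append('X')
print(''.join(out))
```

Execution trace: 'U' (try body) → 'H' (try body, no exception) → 'D' (else) → 'F' (finally) → 'X' (after the try/except). Output: UHDFX

Answer: UHDFX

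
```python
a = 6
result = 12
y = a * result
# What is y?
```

Trace:
`a = 6` → a = 6
`result = 12` → result = 12
`y = a * result` → y = 72
So y = 72

Answer: 72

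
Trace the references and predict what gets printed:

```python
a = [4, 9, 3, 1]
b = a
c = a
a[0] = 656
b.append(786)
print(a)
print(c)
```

Key concept: multiple aliases.
Step by step:
`a = [4, 9, 3, 1]` → a = [4, 9, 3, 1]
`b = a` → b = [4, 9, 3, 1] (same object as a)
`c = a` → c = [4, 9, 3, 1] (same object as a, b)
`a[0] = 656` → a = [656, 9, 3, 1] (same object as b, c); b = [656, 9, 3, 1] (same object as a, c); c = [656, 9, 3, 1] (same object as a, b)
`b.append(786)` → a = [656, 9, 3, 1, 786] (same object as b, c); b = [656, 9, 3, 1, 786] (same object as a, c); c = [656, 9, 3, 1, 786] (same object as a, b)
`print(a)` → prints [656, 9, 3, 1, 786]
`print(c)` → prints [656, 9, 3, 1, 786]

Answer:
[656, 9, 3, 1, 786]
[656, 9, 3, 1, 786]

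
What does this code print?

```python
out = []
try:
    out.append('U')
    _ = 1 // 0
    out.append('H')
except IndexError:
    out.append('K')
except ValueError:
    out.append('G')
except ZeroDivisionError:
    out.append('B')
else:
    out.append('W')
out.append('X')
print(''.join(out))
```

Execution trace: 'U' (try body) → 'B' (except ZeroDivisionError) → 'X' (after the try/except). Output: UBX

Answer: UBX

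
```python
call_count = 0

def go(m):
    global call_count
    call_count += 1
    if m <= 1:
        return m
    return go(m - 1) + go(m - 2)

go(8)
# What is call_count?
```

Calls(m) = 1 + Calls(m-1) + Calls(m-2); Calls(0)=Calls(1)=1. For m=8 this gives 67.

Answer: 67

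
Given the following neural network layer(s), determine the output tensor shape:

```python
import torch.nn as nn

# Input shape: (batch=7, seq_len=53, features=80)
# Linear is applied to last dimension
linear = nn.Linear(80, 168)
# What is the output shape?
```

Input: (7, 53, 80) -> Output: (7, 53, 168)

Answer: (7, 53, 168)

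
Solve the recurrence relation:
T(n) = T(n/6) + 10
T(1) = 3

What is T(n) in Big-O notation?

Each step divides n by 6 and adds 10. After log_6(n) steps we reach T(1)=3. So T(n) = 10·log_6(n) + 3 = O(log n).

Answer: O(log n)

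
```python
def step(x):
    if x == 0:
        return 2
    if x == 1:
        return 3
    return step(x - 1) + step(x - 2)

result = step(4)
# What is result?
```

Build up from base cases: step(0)=2, step(1)=3, step(2)=5, step(3)=8, step(4)=13

Answer: 13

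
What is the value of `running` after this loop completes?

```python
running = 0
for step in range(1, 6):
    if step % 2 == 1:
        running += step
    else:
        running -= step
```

Add odd, subtract even
`running` takes the values: 0 → 1 → -1 → 2 → -2 → 3

Answer: 3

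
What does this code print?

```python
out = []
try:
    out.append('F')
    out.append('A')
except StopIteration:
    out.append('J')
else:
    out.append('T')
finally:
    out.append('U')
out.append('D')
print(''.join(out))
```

Execution trace: 'F' (try body) → 'A' (try body, no exception) → 'T' (else) → 'U' (finally) → 'D' (after the try/except). Output: FATUD

Answer: FATUD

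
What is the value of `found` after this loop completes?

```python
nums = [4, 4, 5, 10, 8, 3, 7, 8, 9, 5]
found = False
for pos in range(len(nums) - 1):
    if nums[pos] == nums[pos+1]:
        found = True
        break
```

Check consecutive duplicates in [4, 4, 5, 10, 8, 3, 7, 8, 9, 5]
`found` takes the values: False → True

Answer: True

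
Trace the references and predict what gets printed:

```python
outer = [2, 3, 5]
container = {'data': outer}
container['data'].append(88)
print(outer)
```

Key concept: dict holds reference to list.
Step by step:
`outer = [2, 3, 5]` → outer = [2, 3, 5]
`container = {'data': outer}` → container = {'data': [2, 3, 5]}
`container['data'].append(88)` → outer = [2, 3, 5, 88]; container = {'data': [2, 3, 5, 88]}
`print(outer)` → prints [2, 3, 5, 88]

Answer: [2, 3, 5, 88]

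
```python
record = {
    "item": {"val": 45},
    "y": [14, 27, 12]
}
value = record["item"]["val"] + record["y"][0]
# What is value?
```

Trace:
`record = { ...` → record = {'item': {'val': 45}, 'y': [14, 27, 12]}
`value = record["item"]["val"] + record["y"][0]` → value = 59
So value = 59

Answer: 59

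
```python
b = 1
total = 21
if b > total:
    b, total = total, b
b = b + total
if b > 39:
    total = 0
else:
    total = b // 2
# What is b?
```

Trace:
`b = 1` → b = 1
`total = 21` → total = 21
`if b > total: ...` → b > total is False → no variable changes
`b = b + total` → b = 22
`if b > 39: ...` → b > 39 is False, take else branch → total = 11
So b = 22

Answer: 22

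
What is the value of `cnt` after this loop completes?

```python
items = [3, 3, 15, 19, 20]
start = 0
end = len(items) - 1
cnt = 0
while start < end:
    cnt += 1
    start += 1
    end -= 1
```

Iterations until pointers meet (list length 5)
`cnt` takes the values: 0 → 1 → 2

Answer: 2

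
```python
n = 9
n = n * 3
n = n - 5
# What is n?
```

Trace:
`n = 9` → n = 9
`n = n * 3` → n = 27
`n = n - 5` → n = 22
So n = 22

Answer: 22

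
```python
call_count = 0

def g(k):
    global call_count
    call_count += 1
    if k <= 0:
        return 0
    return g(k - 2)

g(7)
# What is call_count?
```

Linear recursion stepping by 2: 5 calls from k=7 down to ≤0.

Answer: 5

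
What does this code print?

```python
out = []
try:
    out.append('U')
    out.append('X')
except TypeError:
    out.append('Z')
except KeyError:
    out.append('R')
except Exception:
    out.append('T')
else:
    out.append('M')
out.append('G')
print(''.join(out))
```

Execution trace: 'U' (try body) → 'X' (try body, no exception) → 'M' (else) → 'G' (after the try/except). Output: UXMG

Answer: UXMG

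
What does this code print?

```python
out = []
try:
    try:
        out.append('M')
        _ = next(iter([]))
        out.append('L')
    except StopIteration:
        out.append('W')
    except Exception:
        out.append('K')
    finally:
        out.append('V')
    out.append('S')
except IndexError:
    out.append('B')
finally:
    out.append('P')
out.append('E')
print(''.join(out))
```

Execution trace: 'M' (inner try body) → 'W' (inner except StopIteration) → 'V' (inner finally) → 'S' (try body, no exception) → 'P' (finally) → 'E' (after the try/except). Output: MWVSPE

Answer: MWVSPE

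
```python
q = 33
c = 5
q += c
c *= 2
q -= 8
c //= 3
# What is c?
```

Trace:
`q = 33` → q = 33
`c = 5` → c = 5
`q += c` → q = 38
`c *= 2` → c = 10
`q -= 8` → q = 30
`c //= 3` → c = 3
So c = 3

Answer: 3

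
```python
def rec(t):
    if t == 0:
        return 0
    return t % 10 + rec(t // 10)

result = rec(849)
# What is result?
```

Sum of digits of 849: 9 + 4 + 8 = 21

Answer: 21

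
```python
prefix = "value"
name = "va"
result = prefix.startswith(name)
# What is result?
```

Trace:
`prefix = "value"` → prefix = 'value'
`name = "va"` → name = 'va'
`result = prefix.startswith(name)` → result = True
So result = True

Answer: True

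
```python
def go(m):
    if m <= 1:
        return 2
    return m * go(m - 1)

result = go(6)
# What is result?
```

go(6) = 6 * 5 * 4 * 3 * 2 * 2 = 1440

Answer: 1440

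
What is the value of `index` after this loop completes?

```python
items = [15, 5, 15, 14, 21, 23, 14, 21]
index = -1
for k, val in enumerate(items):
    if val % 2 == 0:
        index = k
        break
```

First even number index in [15, 5, 15, 14, 21, 23, 14, 21]
`index` takes the values: -1 → 3

Answer: 3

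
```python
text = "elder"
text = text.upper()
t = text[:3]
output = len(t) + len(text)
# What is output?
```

Trace:
`text = "elder"` → text = 'elder'
`text = text.upper()` → text = 'ELDER'
`t = text[:3]` → t = 'ELD'
`output = len(t) + len(text)` → output = 8
So output = 8

Answer: 8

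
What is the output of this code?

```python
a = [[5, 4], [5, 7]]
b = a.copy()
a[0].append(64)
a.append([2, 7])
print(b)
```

Key concept: shallow copy with nested lists.
Step by step:
`a = [[5, 4], [5, 7]]` → a = [[5, 4], [5, 7]]
`b = a.copy()` → b = [[5, 4], [5, 7]]
`a[0].append(64)` → a = [[5, 4, 64], [5, 7]]; b = [[5, 4, 64], [5, 7]]
`a.append([2, 7])` → a = [[5, 4, 64], [5, 7], [2, 7]]
`print(b)` → prints [[5, 4, 64], [5, 7]]

Answer: [[5, 4, 64], [5, 7]]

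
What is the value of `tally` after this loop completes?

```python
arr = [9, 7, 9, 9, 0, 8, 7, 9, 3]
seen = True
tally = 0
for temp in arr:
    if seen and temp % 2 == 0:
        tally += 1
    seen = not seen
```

Count even values at even positions
`tally` takes the values: 0 → 1

Answer: 1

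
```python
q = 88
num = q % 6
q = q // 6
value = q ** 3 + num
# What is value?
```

Trace:
`q = 88` → q = 88
`num = q % 6` → num = 4
`q = q // 6` → q = 14
`value = q ** 3 + num` → value = 2748
So value = 2748

Answer: 2748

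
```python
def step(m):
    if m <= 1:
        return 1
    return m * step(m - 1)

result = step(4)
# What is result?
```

step(4) = 4 * 3 * 2 * 1 = 24

Answer: 24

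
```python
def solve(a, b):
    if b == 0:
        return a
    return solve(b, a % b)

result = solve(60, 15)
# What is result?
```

solve(60, 15) -> solve(15, 0) -> 15

Answer: 15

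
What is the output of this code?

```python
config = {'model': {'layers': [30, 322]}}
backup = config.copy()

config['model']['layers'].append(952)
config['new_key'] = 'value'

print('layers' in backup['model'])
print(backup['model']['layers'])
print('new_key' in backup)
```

Key concept: shallow copy gotcha with nested dict.
Step by step:
`config = {'model': {'layers': [30, 322]}}` → config = {'model': {'layers': [30, 322]}}
`backup = config.copy()` → backup = {'model': {'layers': [30, 322]}}
`config['model']['layers'].append(952)` → config = {'model': {'layers': [30, 322, 952]}}; backup = {'model': {'layers': [30, 322, 952]}}
`config['new_key'] = 'value'` → config = {'model': {'layers': [30, 322, 952]}, 'new_key': 'value'}
`print('layers' in backup['model'])` → prints True
`print(backup['model']['layers'])` → prints [30, 322, 952]
`print('new_key' in backup)` → prints False

Answer:
True
[30, 322, 952]
False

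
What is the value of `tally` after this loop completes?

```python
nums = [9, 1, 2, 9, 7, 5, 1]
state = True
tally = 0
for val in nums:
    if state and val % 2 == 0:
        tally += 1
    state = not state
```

Count even values at even positions
`tally` takes the values: 0 → 1

Answer: 1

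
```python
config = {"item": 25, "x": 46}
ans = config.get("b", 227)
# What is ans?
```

Trace:
`config = {"item": 25, "x": 46}` → config = {'item': 25, 'x': 46}
`ans = config.get("b", 227)` → ans = 227
So ans = 227

Answer: 227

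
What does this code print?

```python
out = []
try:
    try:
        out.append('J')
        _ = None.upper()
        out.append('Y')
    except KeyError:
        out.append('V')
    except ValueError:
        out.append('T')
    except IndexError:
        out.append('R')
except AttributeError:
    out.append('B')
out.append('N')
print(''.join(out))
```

Execution trace: 'J' (try body) → 'B' (outer except AttributeError) → 'N' (after the try/except). Output: JBN

Answer: JBN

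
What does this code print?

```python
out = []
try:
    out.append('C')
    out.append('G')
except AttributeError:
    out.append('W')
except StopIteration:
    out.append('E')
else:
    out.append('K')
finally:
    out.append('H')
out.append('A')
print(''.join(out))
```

Execution trace: 'C' (try body) → 'G' (try body, no exception) → 'K' (else) → 'H' (finally) → 'A' (after the try/except). Output: CGKHA

Answer: CGKHA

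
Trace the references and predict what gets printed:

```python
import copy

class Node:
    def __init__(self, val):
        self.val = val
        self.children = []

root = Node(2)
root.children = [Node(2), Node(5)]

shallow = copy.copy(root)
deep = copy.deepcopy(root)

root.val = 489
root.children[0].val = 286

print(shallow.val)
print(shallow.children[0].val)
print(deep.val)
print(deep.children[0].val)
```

Key concept: deep copy with custom objects.
Step by step:
`root = Node(2)` → root = Node(val=2, children=[])
`root.children = [Node(2), Node(5)]` → root = Node(val=2, children=[Node(val=2, children=[]), Node(val=5, children=[])])
`shallow = copy.copy(root)` → shallow = Node(val=2, children=[Node(val=2, children=[]), Node(val=5, children=[])])
`deep = copy.deepcopy(root)` → deep = Node(val=2, children=[Node(val=2, children=[]), Node(val=5, children=[])])
`root.val = 489` → root = Node(val=489, children=[Node(val=2, children=[]), Node(val=5, children=[])])
`root.children[0].val = 286` → root = Node(val=489, children=[Node(val=286, children=[]), Node(val=5, children=[])]); shallow = Node(val=2, children=[Node(val=286, children=[]), Node(val=5, children=[])])
`print(shallow.val)` → prints 2
`print(shallow.children[0].val)` → prints 286
`print(deep.val)` → prints 2
`print(deep.children[0].val)` → prints 2

Answer:
2
286
2
2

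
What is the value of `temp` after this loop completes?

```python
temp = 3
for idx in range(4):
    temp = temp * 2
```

Multiply by 2, 4 times: 3 * 2^4 = 48
`temp` takes the values: 3 → 6 → 12 → 24 → 48

Answer: 48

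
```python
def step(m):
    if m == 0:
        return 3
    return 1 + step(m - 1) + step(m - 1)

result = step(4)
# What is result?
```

step(m) = 1 + 2·step(m-1), step(0)=3. Closed form: (3+1)·2^4 - 1 = 63.

Answer: 63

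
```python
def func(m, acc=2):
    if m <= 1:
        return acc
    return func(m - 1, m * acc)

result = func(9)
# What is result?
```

Accumulator trace (n, acc): (9, 2) -> (8, 18) -> (7, 144) -> (6, 1008) -> (5, 6048) -> (4, 30240) -> (3, 120960) -> (2, 362880) -> (1, 725760) -> return 725760

Answer: 725760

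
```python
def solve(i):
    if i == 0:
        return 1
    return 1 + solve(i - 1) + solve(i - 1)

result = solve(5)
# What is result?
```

solve(i) = 1 + 2·solve(i-1), solve(0)=1. Closed form: (1+1)·2^5 - 1 = 63.

Answer: 63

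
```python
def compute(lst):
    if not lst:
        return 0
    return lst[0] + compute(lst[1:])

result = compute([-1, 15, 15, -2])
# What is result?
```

(-1) + 15 + 15 + (-2) + 0 = 27

Answer: 27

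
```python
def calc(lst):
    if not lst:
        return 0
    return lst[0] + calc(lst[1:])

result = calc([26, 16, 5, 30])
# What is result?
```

26 + 16 + 5 + 30 + 0 = 77

Answer: 77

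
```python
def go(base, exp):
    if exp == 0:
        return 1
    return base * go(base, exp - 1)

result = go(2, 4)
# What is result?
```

go(2, 4) = 2 * 2 * 2 * 2 = 16

Answer: 16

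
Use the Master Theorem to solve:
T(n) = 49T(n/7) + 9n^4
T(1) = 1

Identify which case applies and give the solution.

a=49, b=7, f(n)=9n^4. log_7(49) = 2. Since c=4 > 2 and the regularity condition holds (49(n/7)^4 = (49/7^4)n^4 with 49/7^4 < 1), Case 3 applies: T(n) = Θ(f(n)) = O(n^4).

Answer: O(n^4) - Case 3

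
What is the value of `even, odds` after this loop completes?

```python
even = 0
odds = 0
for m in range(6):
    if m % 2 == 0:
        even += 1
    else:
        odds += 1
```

Count evens and odds in range(6)
`even, odds` takes the values: (0, 0) → (1, 0) → (1, 1) → (2, 1) → (2, 2) → (3, 2) → (3, 3)

Answer: 3, 3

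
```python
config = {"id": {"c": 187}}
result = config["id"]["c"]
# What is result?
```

Trace:
`config = {"id": {"c": 187}}` → config = {'id': {'c': 187}}
`result = config["id"]["c"]` → result = 187
So result = 187

Answer: 187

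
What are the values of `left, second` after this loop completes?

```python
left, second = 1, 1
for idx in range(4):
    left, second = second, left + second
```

Fibonacci: after 4 iterations
`left, second` takes the values: (1, 1) → (1, 2) → (2, 3) → (3, 5) → (5, 8)

Answer: 5, 8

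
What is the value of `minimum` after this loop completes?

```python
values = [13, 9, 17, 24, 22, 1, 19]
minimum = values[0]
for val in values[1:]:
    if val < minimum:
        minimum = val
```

Minimum of [13, 9, 17, 24, 22, 1, 19]
`minimum` takes the values: 13 → 9 → 1

Answer: 1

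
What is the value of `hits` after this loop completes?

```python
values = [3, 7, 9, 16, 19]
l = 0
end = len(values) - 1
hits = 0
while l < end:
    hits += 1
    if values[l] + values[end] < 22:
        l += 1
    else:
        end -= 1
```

Steps to find pair summing to 22
`hits` takes the values: 0 → 1 → 2 → 3 → 4

Answer: 4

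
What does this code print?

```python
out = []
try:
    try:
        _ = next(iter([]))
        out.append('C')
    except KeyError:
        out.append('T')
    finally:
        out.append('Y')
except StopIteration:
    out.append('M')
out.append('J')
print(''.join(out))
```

Execution trace: 'Y' (finally) → 'M' (outer except StopIteration) → 'J' (after the try/except). Output: YMJ

Answer: YMJ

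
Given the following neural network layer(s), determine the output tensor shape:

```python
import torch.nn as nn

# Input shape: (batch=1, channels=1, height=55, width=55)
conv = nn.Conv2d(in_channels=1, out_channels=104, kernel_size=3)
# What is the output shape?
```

Input: (1, 1, 55, 55) -> Output: (1, 104, 53, 53)

Answer: (1, 104, 53, 53)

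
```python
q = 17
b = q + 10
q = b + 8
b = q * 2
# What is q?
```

Trace:
`q = 17` → q = 17
`b = q + 10` → b = 27
`q = b + 8` → q = 35
`b = q * 2` → b = 70
So q = 35

Answer: 35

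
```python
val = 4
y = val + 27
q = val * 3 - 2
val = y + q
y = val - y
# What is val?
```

Trace:
`val = 4` → val = 4
`y = val + 27` → y = 31
`q = val * 3 - 2` → q = 10
`val = y + q` → val = 41
`y = val - y` → y = 10
So val = 41

Answer: 41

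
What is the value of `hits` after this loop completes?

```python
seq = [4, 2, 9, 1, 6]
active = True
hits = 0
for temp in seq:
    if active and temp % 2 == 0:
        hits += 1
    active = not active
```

Count even values at even positions
`hits` takes the values: 0 → 1 → 2

Answer: 2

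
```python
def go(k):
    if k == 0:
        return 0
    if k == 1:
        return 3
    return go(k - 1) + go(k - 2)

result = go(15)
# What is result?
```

Build up from base cases: go(0)=0, go(1)=3, go(2)=3, go(3)=6, go(4)=9, go(5)=15, go(6)=24, ..., go(15)=1830

Answer: 1830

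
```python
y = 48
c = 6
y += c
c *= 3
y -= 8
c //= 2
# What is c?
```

Trace:
`y = 48` → y = 48
`c = 6` → c = 6
`y += c` → y = 54
`c *= 3` → c = 18
`y -= 8` → y = 46
`c //= 2` → c = 9
So c = 9

Answer: 9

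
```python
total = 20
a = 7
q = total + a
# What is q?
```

Trace:
`total = 20` → total = 20
`a = 7` → a = 7
`q = total + a` → q = 27
So q = 27

Answer: 27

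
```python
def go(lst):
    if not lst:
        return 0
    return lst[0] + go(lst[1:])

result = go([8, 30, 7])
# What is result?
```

8 + 30 + 7 + 0 = 45

Answer: 45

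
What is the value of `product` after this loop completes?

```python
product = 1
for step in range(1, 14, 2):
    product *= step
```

Product of 1, 3, 5, ... up to 13
`product` takes the values: 1 → 3 → 15 → 105 → 945 → 10395 → 135135

Answer: 135135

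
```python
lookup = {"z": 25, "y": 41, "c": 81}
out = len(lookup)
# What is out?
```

Trace:
`lookup = {"z": 25, "y": 41, "c": 81}` → lookup = {'z': 25, 'y': 41, 'c': 81}
`out = len(lookup)` → out = 3
So out = 3

Answer: 3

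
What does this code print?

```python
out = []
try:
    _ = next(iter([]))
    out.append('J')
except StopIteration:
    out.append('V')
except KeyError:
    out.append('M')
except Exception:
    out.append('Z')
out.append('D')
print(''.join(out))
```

Execution trace: 'V' (except StopIteration) → 'D' (after the try/except). Output: VD

Answer: VD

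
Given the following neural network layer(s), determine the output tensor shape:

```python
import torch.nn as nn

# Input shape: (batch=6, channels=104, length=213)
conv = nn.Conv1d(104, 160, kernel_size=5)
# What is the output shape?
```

Input: (6, 104, 213) -> Output: (6, 160, 209)

Answer: (6, 160, 209)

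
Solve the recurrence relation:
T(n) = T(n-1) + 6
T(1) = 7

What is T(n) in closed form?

Unrolling: T(n) = T(1) + 6·(n-1) = 7 + 6(n-1) = 6n + 1.

Answer: T(n) = 6n + 1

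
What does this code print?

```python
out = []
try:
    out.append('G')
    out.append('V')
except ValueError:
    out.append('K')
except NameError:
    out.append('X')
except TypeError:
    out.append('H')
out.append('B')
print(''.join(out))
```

Execution trace: 'G' (try body) → 'V' (try body, no exception) → 'B' (after the try/except). Output: GVB

Answer: GVB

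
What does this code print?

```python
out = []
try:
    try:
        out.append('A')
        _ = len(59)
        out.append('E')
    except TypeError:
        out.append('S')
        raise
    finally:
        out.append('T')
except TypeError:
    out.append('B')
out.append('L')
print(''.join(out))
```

Execution trace: 'A' (inner try body) → 'S' (inner except TypeError) → 'T' (inner finally) → 'B' (outer except TypeError) → 'L' (after the try/except). Output: ASTBL

Answer: ASTBL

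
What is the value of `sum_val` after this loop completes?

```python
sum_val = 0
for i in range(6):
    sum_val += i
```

Sum of 0 to 5 = 15
`sum_val` takes the values: 0 → 1 → 3 → 6 → 10 → 15

Answer: 15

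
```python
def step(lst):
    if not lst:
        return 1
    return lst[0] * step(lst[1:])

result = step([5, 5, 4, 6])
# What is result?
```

Product over [5, 5, 4, 6] = 5 * 5 * 4 * 6 = 600

Answer: 600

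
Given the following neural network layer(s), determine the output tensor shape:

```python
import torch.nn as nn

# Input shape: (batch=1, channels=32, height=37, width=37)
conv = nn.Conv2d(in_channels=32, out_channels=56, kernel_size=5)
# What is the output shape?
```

Input: (1, 32, 37, 37) -> Output: (1, 56, 33, 33)

Answer: (1, 56, 33, 33)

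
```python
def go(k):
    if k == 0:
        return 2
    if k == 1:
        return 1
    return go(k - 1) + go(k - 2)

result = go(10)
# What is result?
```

Build up from base cases: go(0)=2, go(1)=1, go(2)=3, go(3)=4, go(4)=7, go(5)=11, go(6)=18, ..., go(10)=123

Answer: 123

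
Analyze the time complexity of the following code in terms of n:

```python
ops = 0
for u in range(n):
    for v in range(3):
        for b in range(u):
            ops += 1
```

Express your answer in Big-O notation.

Each loop level contributes: n × 1 × n. Multiplying the contributions gives O(n^2).

Answer: O(n^2)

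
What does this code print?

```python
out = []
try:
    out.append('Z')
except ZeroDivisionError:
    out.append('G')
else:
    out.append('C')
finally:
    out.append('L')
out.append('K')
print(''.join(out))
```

Execution trace: 'Z' (try body, no exception) → 'C' (else) → 'L' (finally) → 'K' (after the try/except). Output: ZCLK

Answer: ZCLK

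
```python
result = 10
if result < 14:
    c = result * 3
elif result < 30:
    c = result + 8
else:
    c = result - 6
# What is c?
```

Trace:
`result = 10` → result = 10
`if result < 14: ...` → result < 14 is True → c = 30
So c = 30

Answer: 30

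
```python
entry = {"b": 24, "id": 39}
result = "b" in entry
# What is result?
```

Trace:
`entry = {"b": 24, "id": 39}` → entry = {'b': 24, 'id': 39}
`result = "b" in entry` → result = True
So result = True

Answer: True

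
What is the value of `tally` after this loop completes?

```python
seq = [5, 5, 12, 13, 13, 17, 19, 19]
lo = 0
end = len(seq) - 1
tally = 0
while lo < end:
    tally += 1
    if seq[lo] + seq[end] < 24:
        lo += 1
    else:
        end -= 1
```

Steps to find pair summing to 24
`tally` takes the values: 0 → 1 → 2 → 3 → 4 → 5 → 6 → 7

Answer: 7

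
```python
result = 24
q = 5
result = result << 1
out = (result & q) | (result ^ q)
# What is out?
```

Trace:
`result = 24` → result = 24
`q = 5` → q = 5
`result = result << 1` → result = 48
`out = (result & q) | (result ^ q)` → out = 53
So out = 53

Answer: 53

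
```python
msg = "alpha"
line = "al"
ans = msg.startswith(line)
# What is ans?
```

Trace:
`msg = "alpha"` → msg = 'alpha'
`line = "al"` → line = 'al'
`ans = msg.startswith(line)` → ans = True
So ans = True

Answer: True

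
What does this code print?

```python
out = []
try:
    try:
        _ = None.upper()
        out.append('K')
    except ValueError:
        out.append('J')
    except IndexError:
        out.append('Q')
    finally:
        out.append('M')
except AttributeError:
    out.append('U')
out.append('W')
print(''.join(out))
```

Execution trace: 'M' (finally) → 'U' (outer except AttributeError) → 'W' (after the try/except). Output: MUW

Answer: MUW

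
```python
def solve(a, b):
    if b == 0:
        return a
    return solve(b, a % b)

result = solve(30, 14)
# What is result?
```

solve(30, 14) -> solve(14, 2) -> solve(2, 0) -> 2

Answer: 2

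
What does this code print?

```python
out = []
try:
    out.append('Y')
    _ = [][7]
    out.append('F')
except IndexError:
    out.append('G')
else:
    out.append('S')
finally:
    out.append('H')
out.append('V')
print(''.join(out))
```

Execution trace: 'Y' (try body) → 'G' (except IndexError) → 'H' (finally) → 'V' (after the try/except). Output: YGHV

Answer: YGHV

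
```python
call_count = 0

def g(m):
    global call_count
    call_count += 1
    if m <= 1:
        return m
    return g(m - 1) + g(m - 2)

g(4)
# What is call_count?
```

Calls(m) = 1 + Calls(m-1) + Calls(m-2); Calls(0)=Calls(1)=1. For m=4 this gives 9.

Answer: 9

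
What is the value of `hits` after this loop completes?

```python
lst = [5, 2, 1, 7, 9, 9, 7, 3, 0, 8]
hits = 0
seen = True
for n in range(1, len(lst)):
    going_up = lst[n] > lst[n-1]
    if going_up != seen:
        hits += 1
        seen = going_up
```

Count direction changes in [5, 2, 1, 7, 9, 9, 7, 3, 0, 8]
`hits` takes the values: 0 → 1 → 2 → 3 → 4

Answer: 4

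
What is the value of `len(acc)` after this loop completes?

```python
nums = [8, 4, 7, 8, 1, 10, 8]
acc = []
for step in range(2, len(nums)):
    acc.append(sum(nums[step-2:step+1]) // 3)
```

Number of 3-element averages
`acc` takes the values: [] → [6] → [6, 6] → [6, 6, 5] → [6, 6, 5, 6] → [6, 6, 5, 6, 6]
So `len(acc)` = 5

Answer: 5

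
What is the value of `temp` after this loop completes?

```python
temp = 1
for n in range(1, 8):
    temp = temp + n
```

Start at 1, add 1 through 7
`temp` takes the values: 1 → 2 → 4 → 7 → 11 → 16 → 22 → 29

Answer: 29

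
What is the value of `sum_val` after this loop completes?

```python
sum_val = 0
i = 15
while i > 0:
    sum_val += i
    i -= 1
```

Sum 15 down to 1
`sum_val` takes the values: 0 → 15 → 29 → 42 → 54 → 65 → 75 → 84 → 92 → 99 → 105 → 110 → 114 → 117 → 119 → 120

Answer: 120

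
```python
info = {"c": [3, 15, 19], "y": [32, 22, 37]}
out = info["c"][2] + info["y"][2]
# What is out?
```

Trace:
`info = {"c": [3, 15, 19], "y": [32, 22, 37]}` → info = {'c': [3, 15, 19], 'y': [32, 22, 37]}
`out = info["c"][2] + info["y"][2]` → out = 56
So out = 56

Answer: 56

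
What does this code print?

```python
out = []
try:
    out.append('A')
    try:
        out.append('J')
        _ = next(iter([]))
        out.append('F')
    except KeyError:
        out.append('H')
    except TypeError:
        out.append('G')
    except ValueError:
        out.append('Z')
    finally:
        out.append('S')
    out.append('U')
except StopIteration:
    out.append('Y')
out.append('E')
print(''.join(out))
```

Execution trace: 'A' (try body) → 'J' (inner try body) → 'S' (inner finally) → 'Y' (except StopIteration) → 'E' (after the try/except). Output: AJSYE

Answer: AJSYE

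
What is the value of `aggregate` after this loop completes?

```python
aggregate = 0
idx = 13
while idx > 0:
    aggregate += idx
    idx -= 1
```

Sum 13 down to 1
`aggregate` takes the values: 0 → 13 → 25 → 36 → 46 → 55 → 63 → 70 → 76 → 81 → 85 → 88 → 90 → 91

Answer: 91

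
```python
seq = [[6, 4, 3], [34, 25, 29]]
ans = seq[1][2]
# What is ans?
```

Trace:
`seq = [[6, 4, 3], [34, 25, 29]]` → seq = [[6, 4, 3], [34, 25, 29]]
`ans = seq[1][2]` → ans = 29
So ans = 29

Answer: 29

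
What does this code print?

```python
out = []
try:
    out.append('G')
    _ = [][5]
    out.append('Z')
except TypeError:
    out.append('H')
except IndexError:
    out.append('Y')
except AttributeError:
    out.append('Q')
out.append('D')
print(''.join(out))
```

Execution trace: 'G' (try body) → 'Y' (except IndexError) → 'D' (after the try/except). Output: GYD

Answer: GYD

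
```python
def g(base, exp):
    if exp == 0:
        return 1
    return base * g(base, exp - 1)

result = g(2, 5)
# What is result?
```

g(2, 5) = 2 * 2 * 2 * 2 * 2 = 32

Answer: 32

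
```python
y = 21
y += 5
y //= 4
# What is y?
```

Trace:
`y = 21` → y = 21
`y += 5` → y = 26
`y //= 4` → y = 6
So y = 6

Answer: 6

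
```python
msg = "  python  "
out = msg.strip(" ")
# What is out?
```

Trace:
`msg = "  python  "` → msg = '  python  '
`out = msg.strip(" ")` → out = 'python'
So out = 'python'

Answer: 'python'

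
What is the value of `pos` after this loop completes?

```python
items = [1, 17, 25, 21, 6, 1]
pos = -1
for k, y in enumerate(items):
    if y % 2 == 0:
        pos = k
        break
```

First even number index in [1, 17, 25, 21, 6, 1]
`pos` takes the values: -1 → 4

Answer: 4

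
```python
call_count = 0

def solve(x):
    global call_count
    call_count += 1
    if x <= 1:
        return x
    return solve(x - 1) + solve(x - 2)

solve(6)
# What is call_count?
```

Calls(x) = 1 + Calls(x-1) + Calls(x-2); Calls(0)=Calls(1)=1. For x=6 this gives 25.

Answer: 25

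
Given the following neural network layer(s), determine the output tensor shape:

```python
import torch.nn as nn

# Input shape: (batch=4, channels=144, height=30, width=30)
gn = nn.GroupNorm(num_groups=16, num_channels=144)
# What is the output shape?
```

Input: (4, 144, 30, 30) -> Output: (4, 144, 30, 30)

Answer: (4, 144, 30, 30)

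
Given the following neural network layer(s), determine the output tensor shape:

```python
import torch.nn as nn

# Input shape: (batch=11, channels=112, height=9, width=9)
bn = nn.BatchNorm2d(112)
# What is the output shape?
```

Input: (11, 112, 9, 9) -> Output: (11, 112, 9, 9)

Answer: (11, 112, 9, 9)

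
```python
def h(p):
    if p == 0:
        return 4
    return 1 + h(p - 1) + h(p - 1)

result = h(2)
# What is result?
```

h(p) = 1 + 2·h(p-1), h(0)=4. Closed form: (4+1)·2^2 - 1 = 19.

Answer: 19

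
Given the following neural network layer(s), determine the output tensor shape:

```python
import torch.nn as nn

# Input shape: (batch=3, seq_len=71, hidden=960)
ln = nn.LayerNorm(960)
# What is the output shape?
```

Input: (3, 71, 960) -> Output: (3, 71, 960)

Answer: (3, 71, 960)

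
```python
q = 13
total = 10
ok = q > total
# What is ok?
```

Trace:
`q = 13` → q = 13
`total = 10` → total = 10
`ok = q > total` → ok = True
So ok = True

Answer: True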